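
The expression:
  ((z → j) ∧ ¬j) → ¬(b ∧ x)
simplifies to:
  j ∨ z ∨ ¬b ∨ ¬x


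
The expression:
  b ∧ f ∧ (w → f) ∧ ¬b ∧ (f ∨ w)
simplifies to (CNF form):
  False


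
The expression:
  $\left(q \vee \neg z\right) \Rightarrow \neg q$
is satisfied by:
  {q: False}


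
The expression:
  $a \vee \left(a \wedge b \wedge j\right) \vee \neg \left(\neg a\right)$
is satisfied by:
  {a: True}


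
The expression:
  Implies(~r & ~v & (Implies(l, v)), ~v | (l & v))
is always true.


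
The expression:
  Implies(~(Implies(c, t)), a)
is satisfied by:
  {a: True, t: True, c: False}
  {a: True, c: False, t: False}
  {t: True, c: False, a: False}
  {t: False, c: False, a: False}
  {a: True, t: True, c: True}
  {a: True, c: True, t: False}
  {t: True, c: True, a: False}


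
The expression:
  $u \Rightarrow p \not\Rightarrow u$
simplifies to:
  $\neg u$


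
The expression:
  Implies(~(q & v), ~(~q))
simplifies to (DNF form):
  q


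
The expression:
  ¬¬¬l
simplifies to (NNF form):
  ¬l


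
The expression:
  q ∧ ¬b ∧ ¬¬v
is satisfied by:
  {q: True, v: True, b: False}


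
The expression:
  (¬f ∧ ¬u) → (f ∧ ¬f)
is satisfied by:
  {u: True, f: True}
  {u: True, f: False}
  {f: True, u: False}


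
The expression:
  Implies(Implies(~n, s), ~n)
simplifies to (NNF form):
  ~n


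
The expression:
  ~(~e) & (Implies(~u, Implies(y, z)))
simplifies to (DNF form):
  (e & u) | (e & z) | (e & ~y)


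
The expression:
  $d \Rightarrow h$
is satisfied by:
  {h: True, d: False}
  {d: False, h: False}
  {d: True, h: True}


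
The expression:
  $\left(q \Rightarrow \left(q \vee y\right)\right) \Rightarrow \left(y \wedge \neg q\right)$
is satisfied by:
  {y: True, q: False}


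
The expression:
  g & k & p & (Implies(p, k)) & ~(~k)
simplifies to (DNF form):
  g & k & p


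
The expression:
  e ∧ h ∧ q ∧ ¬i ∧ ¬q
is never true.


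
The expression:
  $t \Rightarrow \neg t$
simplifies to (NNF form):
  $\neg t$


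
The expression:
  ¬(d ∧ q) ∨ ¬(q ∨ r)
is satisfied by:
  {q: False, d: False}
  {d: True, q: False}
  {q: True, d: False}


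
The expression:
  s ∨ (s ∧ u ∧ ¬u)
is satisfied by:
  {s: True}


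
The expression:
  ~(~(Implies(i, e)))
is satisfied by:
  {e: True, i: False}
  {i: False, e: False}
  {i: True, e: True}


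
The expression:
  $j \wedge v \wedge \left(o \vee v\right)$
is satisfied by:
  {j: True, v: True}


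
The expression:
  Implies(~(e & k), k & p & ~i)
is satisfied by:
  {e: True, p: True, k: True, i: False}
  {e: True, k: True, i: False, p: False}
  {e: True, p: True, i: True, k: True}
  {e: True, i: True, k: True, p: False}
  {p: True, k: True, i: False, e: False}


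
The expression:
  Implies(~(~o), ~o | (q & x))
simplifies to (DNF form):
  ~o | (q & x)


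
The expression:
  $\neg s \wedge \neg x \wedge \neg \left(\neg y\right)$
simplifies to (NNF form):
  $y \wedge \neg s \wedge \neg x$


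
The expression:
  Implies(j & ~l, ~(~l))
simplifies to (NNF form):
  l | ~j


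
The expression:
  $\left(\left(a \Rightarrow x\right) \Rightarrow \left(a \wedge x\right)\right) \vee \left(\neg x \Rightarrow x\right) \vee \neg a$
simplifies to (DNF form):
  $\text{True}$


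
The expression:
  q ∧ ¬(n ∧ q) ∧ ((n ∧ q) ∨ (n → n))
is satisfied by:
  {q: True, n: False}


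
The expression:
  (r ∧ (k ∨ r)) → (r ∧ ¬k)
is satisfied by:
  {k: False, r: False}
  {r: True, k: False}
  {k: True, r: False}


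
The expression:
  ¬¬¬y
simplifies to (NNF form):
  ¬y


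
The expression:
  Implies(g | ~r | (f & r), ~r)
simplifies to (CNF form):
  (~f | ~r) & (~g | ~r)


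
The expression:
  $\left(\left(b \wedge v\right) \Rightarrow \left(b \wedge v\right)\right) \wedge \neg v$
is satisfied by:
  {v: False}


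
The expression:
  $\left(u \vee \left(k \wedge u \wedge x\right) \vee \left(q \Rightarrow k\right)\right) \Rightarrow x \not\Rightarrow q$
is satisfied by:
  {x: True, u: False, q: False, k: False}
  {k: True, x: True, u: False, q: False}
  {u: True, x: True, k: False, q: False}
  {k: True, u: True, x: True, q: False}
  {q: True, x: True, k: False, u: False}
  {q: True, k: False, x: False, u: False}


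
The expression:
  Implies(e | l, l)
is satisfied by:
  {l: True, e: False}
  {e: False, l: False}
  {e: True, l: True}


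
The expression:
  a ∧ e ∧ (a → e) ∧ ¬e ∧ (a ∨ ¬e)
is never true.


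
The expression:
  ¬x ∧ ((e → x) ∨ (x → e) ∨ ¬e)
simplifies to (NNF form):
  ¬x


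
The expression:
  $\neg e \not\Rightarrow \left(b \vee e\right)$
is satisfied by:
  {e: False, b: False}


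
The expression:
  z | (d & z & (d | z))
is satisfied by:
  {z: True}


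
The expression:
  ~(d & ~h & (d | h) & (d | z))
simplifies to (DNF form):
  h | ~d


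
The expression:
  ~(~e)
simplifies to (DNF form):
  e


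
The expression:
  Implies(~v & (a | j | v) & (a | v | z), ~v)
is always true.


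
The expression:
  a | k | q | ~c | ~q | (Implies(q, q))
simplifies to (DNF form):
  True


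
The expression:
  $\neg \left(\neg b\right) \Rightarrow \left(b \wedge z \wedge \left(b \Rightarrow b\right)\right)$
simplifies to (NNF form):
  $z \vee \neg b$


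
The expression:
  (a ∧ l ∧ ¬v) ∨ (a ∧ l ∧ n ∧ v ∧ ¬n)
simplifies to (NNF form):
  a ∧ l ∧ ¬v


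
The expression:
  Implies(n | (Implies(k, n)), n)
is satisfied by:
  {n: True, k: True}
  {n: True, k: False}
  {k: True, n: False}


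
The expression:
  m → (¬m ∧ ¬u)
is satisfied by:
  {m: False}


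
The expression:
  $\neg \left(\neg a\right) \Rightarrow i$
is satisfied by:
  {i: True, a: False}
  {a: False, i: False}
  {a: True, i: True}


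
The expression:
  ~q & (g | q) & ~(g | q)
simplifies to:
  False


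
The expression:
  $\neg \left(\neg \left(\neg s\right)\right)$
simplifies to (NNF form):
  $\neg s$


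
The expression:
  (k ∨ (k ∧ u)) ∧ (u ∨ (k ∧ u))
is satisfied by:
  {u: True, k: True}


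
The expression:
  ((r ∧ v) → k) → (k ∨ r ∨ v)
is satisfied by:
  {r: True, k: True, v: True}
  {r: True, k: True, v: False}
  {r: True, v: True, k: False}
  {r: True, v: False, k: False}
  {k: True, v: True, r: False}
  {k: True, v: False, r: False}
  {v: True, k: False, r: False}


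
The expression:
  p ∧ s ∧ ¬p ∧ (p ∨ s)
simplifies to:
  False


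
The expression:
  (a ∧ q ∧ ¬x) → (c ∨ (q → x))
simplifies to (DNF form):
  c ∨ x ∨ ¬a ∨ ¬q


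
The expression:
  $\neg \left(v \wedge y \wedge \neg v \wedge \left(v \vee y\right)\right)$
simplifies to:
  $\text{True}$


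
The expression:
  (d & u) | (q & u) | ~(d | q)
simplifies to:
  u | (~d & ~q)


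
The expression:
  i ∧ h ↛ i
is never true.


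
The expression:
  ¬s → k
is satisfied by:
  {k: True, s: True}
  {k: True, s: False}
  {s: True, k: False}


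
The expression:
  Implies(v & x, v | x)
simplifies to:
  True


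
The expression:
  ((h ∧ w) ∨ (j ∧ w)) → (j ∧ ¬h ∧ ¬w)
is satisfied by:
  {h: False, w: False, j: False}
  {j: True, h: False, w: False}
  {h: True, j: False, w: False}
  {j: True, h: True, w: False}
  {w: True, j: False, h: False}


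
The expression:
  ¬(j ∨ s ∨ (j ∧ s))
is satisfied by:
  {j: False, s: False}


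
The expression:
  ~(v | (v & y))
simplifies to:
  ~v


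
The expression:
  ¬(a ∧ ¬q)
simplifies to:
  q ∨ ¬a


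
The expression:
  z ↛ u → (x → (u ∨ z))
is always true.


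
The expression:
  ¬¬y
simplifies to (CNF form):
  y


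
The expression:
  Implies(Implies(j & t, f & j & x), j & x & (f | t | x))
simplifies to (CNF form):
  j & (t | x)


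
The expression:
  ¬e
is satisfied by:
  {e: False}


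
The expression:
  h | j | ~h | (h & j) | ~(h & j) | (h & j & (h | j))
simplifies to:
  True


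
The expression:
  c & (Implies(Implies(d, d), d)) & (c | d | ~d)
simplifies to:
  c & d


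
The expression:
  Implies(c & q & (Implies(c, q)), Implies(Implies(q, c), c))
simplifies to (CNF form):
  True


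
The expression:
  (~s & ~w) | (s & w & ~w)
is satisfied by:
  {w: False, s: False}


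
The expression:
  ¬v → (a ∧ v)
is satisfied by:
  {v: True}


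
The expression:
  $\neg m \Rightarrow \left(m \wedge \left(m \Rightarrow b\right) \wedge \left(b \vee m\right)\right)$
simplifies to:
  $m$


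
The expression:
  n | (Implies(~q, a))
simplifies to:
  a | n | q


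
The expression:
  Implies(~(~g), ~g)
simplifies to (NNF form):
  ~g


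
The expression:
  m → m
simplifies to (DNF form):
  True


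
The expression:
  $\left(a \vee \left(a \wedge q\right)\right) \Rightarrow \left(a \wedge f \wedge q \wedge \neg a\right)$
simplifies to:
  $\neg a$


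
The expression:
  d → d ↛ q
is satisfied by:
  {q: False, d: False}
  {d: True, q: False}
  {q: True, d: False}


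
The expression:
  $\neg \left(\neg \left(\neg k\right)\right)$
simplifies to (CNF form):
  $\neg k$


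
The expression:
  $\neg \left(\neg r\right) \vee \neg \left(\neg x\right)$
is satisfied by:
  {r: True, x: True}
  {r: True, x: False}
  {x: True, r: False}


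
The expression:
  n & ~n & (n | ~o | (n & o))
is never true.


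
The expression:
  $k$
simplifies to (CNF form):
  $k$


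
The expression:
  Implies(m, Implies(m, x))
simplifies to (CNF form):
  x | ~m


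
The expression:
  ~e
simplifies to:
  ~e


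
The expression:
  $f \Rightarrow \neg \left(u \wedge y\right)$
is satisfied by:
  {u: False, y: False, f: False}
  {f: True, u: False, y: False}
  {y: True, u: False, f: False}
  {f: True, y: True, u: False}
  {u: True, f: False, y: False}
  {f: True, u: True, y: False}
  {y: True, u: True, f: False}


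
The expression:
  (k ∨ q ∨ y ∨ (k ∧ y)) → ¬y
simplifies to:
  ¬y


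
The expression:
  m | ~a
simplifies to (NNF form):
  m | ~a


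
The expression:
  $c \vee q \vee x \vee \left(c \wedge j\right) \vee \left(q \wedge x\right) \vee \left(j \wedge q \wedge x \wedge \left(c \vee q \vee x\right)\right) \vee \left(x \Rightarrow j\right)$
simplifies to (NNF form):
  $\text{True}$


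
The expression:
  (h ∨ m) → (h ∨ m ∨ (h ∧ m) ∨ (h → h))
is always true.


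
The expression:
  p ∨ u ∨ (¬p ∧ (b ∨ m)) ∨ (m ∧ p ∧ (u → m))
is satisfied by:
  {u: True, b: True, m: True, p: True}
  {u: True, b: True, m: True, p: False}
  {u: True, b: True, p: True, m: False}
  {u: True, b: True, p: False, m: False}
  {u: True, m: True, p: True, b: False}
  {u: True, m: True, p: False, b: False}
  {u: True, m: False, p: True, b: False}
  {u: True, m: False, p: False, b: False}
  {b: True, m: True, p: True, u: False}
  {b: True, m: True, p: False, u: False}
  {b: True, p: True, m: False, u: False}
  {b: True, p: False, m: False, u: False}
  {m: True, p: True, b: False, u: False}
  {m: True, b: False, p: False, u: False}
  {p: True, b: False, m: False, u: False}


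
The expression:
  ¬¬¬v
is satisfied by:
  {v: False}


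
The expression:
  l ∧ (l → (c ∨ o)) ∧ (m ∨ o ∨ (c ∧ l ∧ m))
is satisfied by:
  {o: True, m: True, c: True, l: True}
  {o: True, m: True, l: True, c: False}
  {o: True, c: True, l: True, m: False}
  {o: True, l: True, c: False, m: False}
  {m: True, c: True, l: True, o: False}


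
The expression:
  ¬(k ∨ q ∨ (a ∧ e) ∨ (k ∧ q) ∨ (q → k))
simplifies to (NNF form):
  False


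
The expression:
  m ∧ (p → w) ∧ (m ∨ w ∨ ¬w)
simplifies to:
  m ∧ (w ∨ ¬p)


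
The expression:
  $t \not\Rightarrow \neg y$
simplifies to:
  $t \wedge y$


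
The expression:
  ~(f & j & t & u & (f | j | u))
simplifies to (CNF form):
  ~f | ~j | ~t | ~u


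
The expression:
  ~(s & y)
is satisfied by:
  {s: False, y: False}
  {y: True, s: False}
  {s: True, y: False}


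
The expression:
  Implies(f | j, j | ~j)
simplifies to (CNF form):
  True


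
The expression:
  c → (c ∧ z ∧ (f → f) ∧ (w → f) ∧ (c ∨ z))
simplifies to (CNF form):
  (z ∨ ¬c) ∧ (f ∨ z ∨ ¬c) ∧ (f ∨ ¬c ∨ ¬w) ∧ (z ∨ ¬c ∨ ¬w)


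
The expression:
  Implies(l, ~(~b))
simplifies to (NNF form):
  b | ~l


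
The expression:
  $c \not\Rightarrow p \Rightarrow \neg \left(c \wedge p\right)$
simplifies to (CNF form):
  $\text{True}$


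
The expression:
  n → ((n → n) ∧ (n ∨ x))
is always true.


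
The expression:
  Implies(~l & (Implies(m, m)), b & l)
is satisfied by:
  {l: True}


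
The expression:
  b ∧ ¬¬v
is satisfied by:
  {b: True, v: True}


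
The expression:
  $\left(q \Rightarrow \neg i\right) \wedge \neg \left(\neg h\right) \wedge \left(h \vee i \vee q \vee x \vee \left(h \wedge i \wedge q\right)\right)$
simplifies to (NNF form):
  $h \wedge \left(\neg i \vee \neg q\right)$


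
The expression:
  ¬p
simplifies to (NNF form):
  ¬p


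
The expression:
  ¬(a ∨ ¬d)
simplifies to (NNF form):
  d ∧ ¬a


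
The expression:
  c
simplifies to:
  c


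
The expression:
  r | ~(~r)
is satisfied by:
  {r: True}


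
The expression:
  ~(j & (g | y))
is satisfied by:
  {g: False, j: False, y: False}
  {y: True, g: False, j: False}
  {g: True, y: False, j: False}
  {y: True, g: True, j: False}
  {j: True, y: False, g: False}


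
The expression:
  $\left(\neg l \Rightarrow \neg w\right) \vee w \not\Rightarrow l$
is always true.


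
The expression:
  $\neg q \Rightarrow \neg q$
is always true.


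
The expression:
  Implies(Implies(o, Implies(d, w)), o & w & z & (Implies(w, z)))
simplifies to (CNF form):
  o & (d | w) & (z | ~w)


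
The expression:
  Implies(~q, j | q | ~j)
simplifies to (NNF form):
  True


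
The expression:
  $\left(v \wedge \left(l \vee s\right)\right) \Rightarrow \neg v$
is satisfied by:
  {l: False, v: False, s: False}
  {s: True, l: False, v: False}
  {l: True, s: False, v: False}
  {s: True, l: True, v: False}
  {v: True, s: False, l: False}


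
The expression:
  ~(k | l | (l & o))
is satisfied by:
  {l: False, k: False}


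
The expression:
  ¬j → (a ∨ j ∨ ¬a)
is always true.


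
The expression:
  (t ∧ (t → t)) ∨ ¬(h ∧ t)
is always true.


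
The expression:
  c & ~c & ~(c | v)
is never true.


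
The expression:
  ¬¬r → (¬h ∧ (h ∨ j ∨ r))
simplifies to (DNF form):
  ¬h ∨ ¬r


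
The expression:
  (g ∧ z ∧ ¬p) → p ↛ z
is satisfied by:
  {p: True, g: False, z: False}
  {g: False, z: False, p: False}
  {z: True, p: True, g: False}
  {z: True, g: False, p: False}
  {p: True, g: True, z: False}
  {g: True, p: False, z: False}
  {z: True, g: True, p: True}


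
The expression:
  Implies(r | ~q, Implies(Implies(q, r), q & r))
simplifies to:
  q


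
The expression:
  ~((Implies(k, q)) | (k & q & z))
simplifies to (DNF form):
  k & ~q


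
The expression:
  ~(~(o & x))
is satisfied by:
  {x: True, o: True}


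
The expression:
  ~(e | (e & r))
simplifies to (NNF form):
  ~e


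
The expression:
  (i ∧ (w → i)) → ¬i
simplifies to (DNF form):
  ¬i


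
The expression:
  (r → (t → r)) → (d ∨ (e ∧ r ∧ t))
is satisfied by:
  {d: True, t: True, e: True, r: True}
  {d: True, t: True, e: True, r: False}
  {d: True, t: True, r: True, e: False}
  {d: True, t: True, r: False, e: False}
  {d: True, e: True, r: True, t: False}
  {d: True, e: True, r: False, t: False}
  {d: True, e: False, r: True, t: False}
  {d: True, e: False, r: False, t: False}
  {t: True, e: True, r: True, d: False}


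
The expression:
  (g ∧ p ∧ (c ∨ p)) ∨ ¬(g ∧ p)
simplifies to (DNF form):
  True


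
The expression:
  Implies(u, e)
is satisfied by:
  {e: True, u: False}
  {u: False, e: False}
  {u: True, e: True}


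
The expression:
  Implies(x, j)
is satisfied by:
  {j: True, x: False}
  {x: False, j: False}
  {x: True, j: True}


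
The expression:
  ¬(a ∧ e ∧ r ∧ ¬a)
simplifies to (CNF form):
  True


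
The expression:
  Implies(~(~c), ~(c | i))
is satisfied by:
  {c: False}


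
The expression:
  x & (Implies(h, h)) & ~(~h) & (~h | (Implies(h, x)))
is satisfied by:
  {h: True, x: True}


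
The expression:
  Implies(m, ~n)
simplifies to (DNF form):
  ~m | ~n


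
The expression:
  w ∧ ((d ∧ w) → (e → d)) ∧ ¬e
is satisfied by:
  {w: True, e: False}


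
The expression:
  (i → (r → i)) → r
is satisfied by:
  {r: True}


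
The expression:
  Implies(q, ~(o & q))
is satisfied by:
  {o: False, q: False}
  {q: True, o: False}
  {o: True, q: False}


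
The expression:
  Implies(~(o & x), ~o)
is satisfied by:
  {x: True, o: False}
  {o: False, x: False}
  {o: True, x: True}


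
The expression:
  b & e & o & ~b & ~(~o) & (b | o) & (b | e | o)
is never true.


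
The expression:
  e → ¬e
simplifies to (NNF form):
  ¬e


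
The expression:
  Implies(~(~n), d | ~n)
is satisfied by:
  {d: True, n: False}
  {n: False, d: False}
  {n: True, d: True}


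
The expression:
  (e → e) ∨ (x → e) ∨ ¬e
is always true.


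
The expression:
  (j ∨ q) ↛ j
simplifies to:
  q ∧ ¬j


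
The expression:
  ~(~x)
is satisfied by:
  {x: True}


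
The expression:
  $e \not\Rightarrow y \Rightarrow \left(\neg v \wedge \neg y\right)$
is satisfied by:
  {y: True, v: False, e: False}
  {v: False, e: False, y: False}
  {e: True, y: True, v: False}
  {e: True, v: False, y: False}
  {y: True, v: True, e: False}
  {v: True, y: False, e: False}
  {e: True, v: True, y: True}


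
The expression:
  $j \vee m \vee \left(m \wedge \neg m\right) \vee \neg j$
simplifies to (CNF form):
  $\text{True}$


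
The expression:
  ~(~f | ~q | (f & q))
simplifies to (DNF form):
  False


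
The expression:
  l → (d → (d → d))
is always true.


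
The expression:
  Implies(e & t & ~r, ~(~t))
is always true.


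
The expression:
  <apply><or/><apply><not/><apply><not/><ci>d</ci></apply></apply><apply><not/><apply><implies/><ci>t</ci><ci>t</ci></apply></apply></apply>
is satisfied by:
  {d: True}


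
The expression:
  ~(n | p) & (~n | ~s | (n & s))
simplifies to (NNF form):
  ~n & ~p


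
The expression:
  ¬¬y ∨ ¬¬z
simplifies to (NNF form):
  y ∨ z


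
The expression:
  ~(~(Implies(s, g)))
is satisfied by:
  {g: True, s: False}
  {s: False, g: False}
  {s: True, g: True}


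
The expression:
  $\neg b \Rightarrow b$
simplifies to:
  $b$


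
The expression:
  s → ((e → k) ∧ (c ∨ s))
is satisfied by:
  {k: True, s: False, e: False}
  {s: False, e: False, k: False}
  {k: True, e: True, s: False}
  {e: True, s: False, k: False}
  {k: True, s: True, e: False}
  {s: True, k: False, e: False}
  {k: True, e: True, s: True}


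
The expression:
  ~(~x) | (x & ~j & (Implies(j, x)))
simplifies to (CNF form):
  x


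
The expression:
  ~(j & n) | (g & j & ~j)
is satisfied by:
  {n: False, j: False}
  {j: True, n: False}
  {n: True, j: False}


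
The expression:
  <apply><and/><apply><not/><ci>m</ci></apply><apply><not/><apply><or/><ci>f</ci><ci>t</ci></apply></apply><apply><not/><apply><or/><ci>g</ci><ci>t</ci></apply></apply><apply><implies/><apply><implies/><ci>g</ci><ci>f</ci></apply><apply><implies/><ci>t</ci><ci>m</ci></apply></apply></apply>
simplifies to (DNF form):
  <apply><and/><apply><not/><ci>f</ci></apply><apply><not/><ci>g</ci></apply><apply><not/><ci>m</ci></apply><apply><not/><ci>t</ci></apply></apply>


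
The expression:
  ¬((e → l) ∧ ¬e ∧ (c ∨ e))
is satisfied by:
  {e: True, c: False}
  {c: False, e: False}
  {c: True, e: True}


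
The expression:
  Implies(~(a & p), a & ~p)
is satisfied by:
  {a: True}


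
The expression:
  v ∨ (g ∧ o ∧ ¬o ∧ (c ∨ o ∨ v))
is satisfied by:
  {v: True}


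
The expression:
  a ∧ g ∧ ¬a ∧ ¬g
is never true.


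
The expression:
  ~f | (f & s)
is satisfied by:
  {s: True, f: False}
  {f: False, s: False}
  {f: True, s: True}


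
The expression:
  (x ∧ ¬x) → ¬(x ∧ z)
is always true.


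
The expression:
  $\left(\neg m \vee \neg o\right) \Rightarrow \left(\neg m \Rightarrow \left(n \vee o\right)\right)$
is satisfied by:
  {n: True, o: True, m: True}
  {n: True, o: True, m: False}
  {n: True, m: True, o: False}
  {n: True, m: False, o: False}
  {o: True, m: True, n: False}
  {o: True, m: False, n: False}
  {m: True, o: False, n: False}


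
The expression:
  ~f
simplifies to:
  ~f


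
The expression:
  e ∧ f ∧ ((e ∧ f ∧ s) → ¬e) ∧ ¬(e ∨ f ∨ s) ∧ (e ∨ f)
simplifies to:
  False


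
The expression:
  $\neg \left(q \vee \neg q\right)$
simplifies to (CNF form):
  $\text{False}$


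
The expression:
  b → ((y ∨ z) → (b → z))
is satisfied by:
  {z: True, y: False, b: False}
  {z: False, y: False, b: False}
  {b: True, z: True, y: False}
  {b: True, z: False, y: False}
  {y: True, z: True, b: False}
  {y: True, z: False, b: False}
  {y: True, b: True, z: True}


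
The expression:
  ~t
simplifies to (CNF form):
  ~t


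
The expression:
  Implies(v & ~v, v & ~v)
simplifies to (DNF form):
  True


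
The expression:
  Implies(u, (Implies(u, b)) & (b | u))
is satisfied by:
  {b: True, u: False}
  {u: False, b: False}
  {u: True, b: True}


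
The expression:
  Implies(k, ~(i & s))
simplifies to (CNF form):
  ~i | ~k | ~s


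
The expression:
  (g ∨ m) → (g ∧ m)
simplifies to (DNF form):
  (g ∧ m) ∨ (¬g ∧ ¬m)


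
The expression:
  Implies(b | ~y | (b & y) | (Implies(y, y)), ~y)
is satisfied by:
  {y: False}


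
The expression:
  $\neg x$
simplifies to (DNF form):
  $\neg x$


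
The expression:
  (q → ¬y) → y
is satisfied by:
  {y: True}


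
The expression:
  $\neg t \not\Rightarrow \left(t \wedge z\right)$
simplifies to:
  $\neg t$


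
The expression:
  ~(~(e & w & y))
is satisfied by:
  {e: True, w: True, y: True}


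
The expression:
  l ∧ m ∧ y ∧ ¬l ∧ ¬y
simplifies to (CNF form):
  False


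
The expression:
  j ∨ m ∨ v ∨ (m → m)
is always true.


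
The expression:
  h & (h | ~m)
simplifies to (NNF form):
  h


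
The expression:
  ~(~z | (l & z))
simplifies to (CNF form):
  z & ~l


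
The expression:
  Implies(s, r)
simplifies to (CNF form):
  r | ~s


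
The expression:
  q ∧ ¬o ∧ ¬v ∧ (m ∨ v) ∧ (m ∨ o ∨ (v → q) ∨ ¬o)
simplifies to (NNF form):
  m ∧ q ∧ ¬o ∧ ¬v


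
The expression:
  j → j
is always true.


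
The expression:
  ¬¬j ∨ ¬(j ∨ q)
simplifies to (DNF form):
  j ∨ ¬q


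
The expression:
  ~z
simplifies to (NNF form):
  ~z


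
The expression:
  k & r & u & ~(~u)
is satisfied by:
  {r: True, u: True, k: True}


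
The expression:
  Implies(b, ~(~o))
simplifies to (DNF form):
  o | ~b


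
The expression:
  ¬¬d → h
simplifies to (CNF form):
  h ∨ ¬d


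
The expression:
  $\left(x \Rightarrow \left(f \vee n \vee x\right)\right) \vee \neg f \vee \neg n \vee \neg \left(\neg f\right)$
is always true.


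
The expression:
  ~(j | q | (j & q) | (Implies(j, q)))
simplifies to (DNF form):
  False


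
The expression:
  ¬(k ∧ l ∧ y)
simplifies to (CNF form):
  ¬k ∨ ¬l ∨ ¬y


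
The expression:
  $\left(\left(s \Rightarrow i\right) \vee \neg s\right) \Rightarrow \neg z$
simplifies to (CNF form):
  $\left(s \vee \neg z\right) \wedge \left(\neg i \vee \neg z\right)$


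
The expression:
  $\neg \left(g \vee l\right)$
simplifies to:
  $\neg g \wedge \neg l$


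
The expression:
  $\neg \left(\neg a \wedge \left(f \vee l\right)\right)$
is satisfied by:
  {a: True, f: False, l: False}
  {a: True, l: True, f: False}
  {a: True, f: True, l: False}
  {a: True, l: True, f: True}
  {l: False, f: False, a: False}


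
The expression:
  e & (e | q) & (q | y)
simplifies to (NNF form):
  e & (q | y)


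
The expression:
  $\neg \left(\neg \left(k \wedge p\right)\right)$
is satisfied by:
  {p: True, k: True}


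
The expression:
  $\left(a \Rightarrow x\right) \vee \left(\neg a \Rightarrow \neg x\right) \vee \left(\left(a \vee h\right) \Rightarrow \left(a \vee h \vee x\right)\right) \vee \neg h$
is always true.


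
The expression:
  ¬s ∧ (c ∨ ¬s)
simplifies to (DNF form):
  ¬s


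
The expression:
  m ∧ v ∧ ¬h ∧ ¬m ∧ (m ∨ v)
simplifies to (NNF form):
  False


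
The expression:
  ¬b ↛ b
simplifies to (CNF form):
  True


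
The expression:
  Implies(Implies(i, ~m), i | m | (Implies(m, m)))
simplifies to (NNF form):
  True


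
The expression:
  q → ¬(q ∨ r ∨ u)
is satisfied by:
  {q: False}


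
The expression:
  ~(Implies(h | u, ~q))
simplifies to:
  q & (h | u)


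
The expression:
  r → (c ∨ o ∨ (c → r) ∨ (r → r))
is always true.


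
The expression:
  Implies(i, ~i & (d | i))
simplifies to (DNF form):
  ~i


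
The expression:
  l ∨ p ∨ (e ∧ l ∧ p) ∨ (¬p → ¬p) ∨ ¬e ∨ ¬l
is always true.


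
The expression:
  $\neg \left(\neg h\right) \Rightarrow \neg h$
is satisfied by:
  {h: False}


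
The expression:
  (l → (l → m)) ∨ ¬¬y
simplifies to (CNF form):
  m ∨ y ∨ ¬l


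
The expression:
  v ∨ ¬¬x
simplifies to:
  v ∨ x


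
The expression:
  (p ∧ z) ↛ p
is never true.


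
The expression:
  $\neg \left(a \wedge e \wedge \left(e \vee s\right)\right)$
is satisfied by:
  {e: False, a: False}
  {a: True, e: False}
  {e: True, a: False}


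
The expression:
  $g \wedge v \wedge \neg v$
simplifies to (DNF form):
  $\text{False}$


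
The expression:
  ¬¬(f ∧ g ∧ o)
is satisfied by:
  {f: True, g: True, o: True}


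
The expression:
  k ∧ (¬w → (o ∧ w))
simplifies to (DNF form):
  k ∧ w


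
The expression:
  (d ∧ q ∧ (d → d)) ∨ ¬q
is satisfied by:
  {d: True, q: False}
  {q: False, d: False}
  {q: True, d: True}


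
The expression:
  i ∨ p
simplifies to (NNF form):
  i ∨ p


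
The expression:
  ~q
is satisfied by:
  {q: False}


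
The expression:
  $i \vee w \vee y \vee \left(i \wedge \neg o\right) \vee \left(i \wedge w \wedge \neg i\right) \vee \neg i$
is always true.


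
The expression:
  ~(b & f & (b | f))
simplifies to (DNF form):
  ~b | ~f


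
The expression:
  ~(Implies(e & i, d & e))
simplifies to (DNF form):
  e & i & ~d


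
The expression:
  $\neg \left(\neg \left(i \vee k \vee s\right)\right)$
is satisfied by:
  {i: True, k: True, s: True}
  {i: True, k: True, s: False}
  {i: True, s: True, k: False}
  {i: True, s: False, k: False}
  {k: True, s: True, i: False}
  {k: True, s: False, i: False}
  {s: True, k: False, i: False}


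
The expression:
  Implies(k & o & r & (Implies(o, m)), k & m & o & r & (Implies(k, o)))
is always true.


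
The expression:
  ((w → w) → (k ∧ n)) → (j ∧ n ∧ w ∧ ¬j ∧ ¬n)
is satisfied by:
  {k: False, n: False}
  {n: True, k: False}
  {k: True, n: False}


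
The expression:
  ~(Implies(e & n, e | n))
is never true.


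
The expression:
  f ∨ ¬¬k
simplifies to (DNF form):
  f ∨ k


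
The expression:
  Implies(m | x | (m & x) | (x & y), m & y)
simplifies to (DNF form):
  (m & y) | (~m & ~x)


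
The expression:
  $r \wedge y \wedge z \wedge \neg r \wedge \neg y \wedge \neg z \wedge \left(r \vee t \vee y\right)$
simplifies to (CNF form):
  $\text{False}$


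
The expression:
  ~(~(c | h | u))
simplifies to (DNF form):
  c | h | u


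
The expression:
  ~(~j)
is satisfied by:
  {j: True}


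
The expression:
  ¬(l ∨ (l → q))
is never true.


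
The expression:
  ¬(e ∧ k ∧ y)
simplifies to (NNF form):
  ¬e ∨ ¬k ∨ ¬y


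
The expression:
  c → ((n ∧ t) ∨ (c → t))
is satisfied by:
  {t: True, c: False}
  {c: False, t: False}
  {c: True, t: True}


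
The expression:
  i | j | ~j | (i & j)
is always true.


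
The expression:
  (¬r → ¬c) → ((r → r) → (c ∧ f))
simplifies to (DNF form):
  (c ∧ f) ∨ (c ∧ ¬r)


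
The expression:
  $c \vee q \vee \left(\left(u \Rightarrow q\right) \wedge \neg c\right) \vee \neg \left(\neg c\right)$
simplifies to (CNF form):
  $c \vee q \vee \neg u$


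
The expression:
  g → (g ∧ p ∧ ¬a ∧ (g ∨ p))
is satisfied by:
  {p: True, a: False, g: False}
  {a: False, g: False, p: False}
  {p: True, a: True, g: False}
  {a: True, p: False, g: False}
  {g: True, p: True, a: False}


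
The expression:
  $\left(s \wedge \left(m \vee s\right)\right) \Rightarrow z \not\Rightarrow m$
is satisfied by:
  {z: True, m: False, s: False}
  {m: False, s: False, z: False}
  {z: True, m: True, s: False}
  {m: True, z: False, s: False}
  {s: True, z: True, m: False}


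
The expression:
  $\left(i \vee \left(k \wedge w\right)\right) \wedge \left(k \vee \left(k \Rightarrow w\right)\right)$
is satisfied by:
  {i: True, w: True, k: True}
  {i: True, w: True, k: False}
  {i: True, k: True, w: False}
  {i: True, k: False, w: False}
  {w: True, k: True, i: False}


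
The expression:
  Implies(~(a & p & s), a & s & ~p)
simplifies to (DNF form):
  a & s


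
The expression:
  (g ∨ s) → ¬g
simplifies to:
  ¬g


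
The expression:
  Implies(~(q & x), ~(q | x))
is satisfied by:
  {q: False, x: False}
  {x: True, q: True}


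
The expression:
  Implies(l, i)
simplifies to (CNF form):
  i | ~l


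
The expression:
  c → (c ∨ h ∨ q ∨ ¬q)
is always true.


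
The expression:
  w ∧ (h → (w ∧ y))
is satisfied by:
  {w: True, y: True, h: False}
  {w: True, h: False, y: False}
  {w: True, y: True, h: True}


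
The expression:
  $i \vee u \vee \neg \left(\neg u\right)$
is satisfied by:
  {i: True, u: True}
  {i: True, u: False}
  {u: True, i: False}


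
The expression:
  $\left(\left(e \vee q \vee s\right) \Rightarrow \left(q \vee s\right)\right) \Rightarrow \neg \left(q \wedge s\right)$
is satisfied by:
  {s: False, q: False}
  {q: True, s: False}
  {s: True, q: False}


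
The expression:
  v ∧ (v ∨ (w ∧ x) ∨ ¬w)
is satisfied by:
  {v: True}


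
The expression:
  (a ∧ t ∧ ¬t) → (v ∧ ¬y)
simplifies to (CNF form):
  True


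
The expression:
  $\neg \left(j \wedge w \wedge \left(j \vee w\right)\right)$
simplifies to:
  $\neg j \vee \neg w$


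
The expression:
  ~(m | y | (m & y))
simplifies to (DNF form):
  ~m & ~y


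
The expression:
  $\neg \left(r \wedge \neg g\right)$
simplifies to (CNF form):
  $g \vee \neg r$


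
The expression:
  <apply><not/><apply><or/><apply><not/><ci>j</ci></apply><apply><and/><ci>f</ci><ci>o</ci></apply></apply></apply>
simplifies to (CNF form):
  <apply><and/><ci>j</ci><apply><or/><apply><not/><ci>f</ci></apply><apply><not/><ci>o</ci></apply></apply></apply>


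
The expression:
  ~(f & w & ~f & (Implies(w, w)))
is always true.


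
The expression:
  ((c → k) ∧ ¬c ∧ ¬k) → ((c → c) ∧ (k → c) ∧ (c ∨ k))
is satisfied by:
  {k: True, c: True}
  {k: True, c: False}
  {c: True, k: False}


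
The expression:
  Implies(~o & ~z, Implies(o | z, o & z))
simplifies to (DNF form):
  True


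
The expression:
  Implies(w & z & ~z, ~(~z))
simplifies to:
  True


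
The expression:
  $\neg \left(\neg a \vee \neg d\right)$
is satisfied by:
  {a: True, d: True}


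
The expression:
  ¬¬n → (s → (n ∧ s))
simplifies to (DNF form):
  True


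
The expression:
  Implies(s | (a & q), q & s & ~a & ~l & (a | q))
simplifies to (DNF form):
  (~a & ~s) | (~q & ~s) | (q & ~a & ~l) | (q & ~a & ~s) | (q & ~l & ~q) | (q & ~q & ~s) | (~a & ~l & ~s) | (~l & ~q & ~s)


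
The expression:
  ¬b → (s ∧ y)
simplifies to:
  b ∨ (s ∧ y)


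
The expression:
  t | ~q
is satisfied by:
  {t: True, q: False}
  {q: False, t: False}
  {q: True, t: True}


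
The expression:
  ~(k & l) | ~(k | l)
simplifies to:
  ~k | ~l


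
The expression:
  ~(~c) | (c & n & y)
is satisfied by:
  {c: True}


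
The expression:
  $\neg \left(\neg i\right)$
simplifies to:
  $i$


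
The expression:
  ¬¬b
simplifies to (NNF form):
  b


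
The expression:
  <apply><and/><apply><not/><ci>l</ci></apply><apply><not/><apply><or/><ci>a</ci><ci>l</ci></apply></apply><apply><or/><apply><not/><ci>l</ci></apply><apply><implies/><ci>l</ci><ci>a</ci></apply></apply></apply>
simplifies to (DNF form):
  <apply><and/><apply><not/><ci>a</ci></apply><apply><not/><ci>l</ci></apply></apply>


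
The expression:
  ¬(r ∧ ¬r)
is always true.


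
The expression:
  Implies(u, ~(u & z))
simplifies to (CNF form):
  ~u | ~z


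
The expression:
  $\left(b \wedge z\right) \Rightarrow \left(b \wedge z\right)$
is always true.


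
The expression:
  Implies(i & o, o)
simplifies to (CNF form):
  True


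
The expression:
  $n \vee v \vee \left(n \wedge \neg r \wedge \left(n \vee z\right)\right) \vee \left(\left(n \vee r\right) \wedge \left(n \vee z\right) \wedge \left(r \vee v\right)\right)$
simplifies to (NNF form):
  $n \vee v \vee \left(r \wedge z\right)$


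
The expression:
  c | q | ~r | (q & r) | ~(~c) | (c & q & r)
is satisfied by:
  {q: True, c: True, r: False}
  {q: True, c: False, r: False}
  {c: True, q: False, r: False}
  {q: False, c: False, r: False}
  {r: True, q: True, c: True}
  {r: True, q: True, c: False}
  {r: True, c: True, q: False}


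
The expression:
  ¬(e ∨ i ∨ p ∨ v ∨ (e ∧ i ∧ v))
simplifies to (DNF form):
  ¬e ∧ ¬i ∧ ¬p ∧ ¬v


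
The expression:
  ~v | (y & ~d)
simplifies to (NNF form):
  ~v | (y & ~d)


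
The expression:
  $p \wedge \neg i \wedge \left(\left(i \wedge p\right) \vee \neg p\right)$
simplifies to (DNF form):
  $\text{False}$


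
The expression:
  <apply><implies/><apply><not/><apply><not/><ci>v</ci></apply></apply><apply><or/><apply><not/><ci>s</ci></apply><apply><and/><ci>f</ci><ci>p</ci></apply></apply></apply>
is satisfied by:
  {f: True, p: True, v: False, s: False}
  {f: True, p: False, v: False, s: False}
  {p: True, s: False, f: False, v: False}
  {s: False, p: False, f: False, v: False}
  {s: True, f: True, p: True, v: False}
  {s: True, f: True, p: False, v: False}
  {s: True, p: True, f: False, v: False}
  {s: True, p: False, f: False, v: False}
  {v: True, f: True, p: True, s: False}
  {v: True, f: True, p: False, s: False}
  {v: True, p: True, f: False, s: False}
  {v: True, p: False, f: False, s: False}
  {s: True, v: True, f: True, p: True}


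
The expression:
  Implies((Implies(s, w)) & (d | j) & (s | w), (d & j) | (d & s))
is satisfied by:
  {s: True, d: False, w: False, j: False}
  {s: False, d: False, w: False, j: False}
  {d: True, s: True, j: False, w: False}
  {d: True, j: False, s: False, w: False}
  {j: True, s: True, d: False, w: False}
  {j: True, s: False, d: False, w: False}
  {j: True, d: True, s: True, w: False}
  {j: True, d: True, s: False, w: False}
  {w: True, s: True, d: False, j: False}
  {w: True, s: False, d: False, j: False}
  {w: True, d: True, s: True, j: False}
  {j: True, w: True, d: True, s: True}
  {j: True, w: True, d: True, s: False}


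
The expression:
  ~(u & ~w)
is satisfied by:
  {w: True, u: False}
  {u: False, w: False}
  {u: True, w: True}


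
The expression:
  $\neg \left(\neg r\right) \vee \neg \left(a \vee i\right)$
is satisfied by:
  {r: True, a: False, i: False}
  {r: True, i: True, a: False}
  {r: True, a: True, i: False}
  {r: True, i: True, a: True}
  {i: False, a: False, r: False}


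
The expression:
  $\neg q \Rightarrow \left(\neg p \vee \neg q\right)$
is always true.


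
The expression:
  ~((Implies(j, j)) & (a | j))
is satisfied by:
  {j: False, a: False}


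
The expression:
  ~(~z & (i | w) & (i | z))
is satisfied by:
  {z: True, i: False}
  {i: False, z: False}
  {i: True, z: True}


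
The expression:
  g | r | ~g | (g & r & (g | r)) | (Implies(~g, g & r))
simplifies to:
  True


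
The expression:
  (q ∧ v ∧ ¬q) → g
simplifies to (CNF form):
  True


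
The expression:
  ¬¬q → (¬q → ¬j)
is always true.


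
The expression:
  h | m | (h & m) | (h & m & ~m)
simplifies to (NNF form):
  h | m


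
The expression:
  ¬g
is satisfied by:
  {g: False}


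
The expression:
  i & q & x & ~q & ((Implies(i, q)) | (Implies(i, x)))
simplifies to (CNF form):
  False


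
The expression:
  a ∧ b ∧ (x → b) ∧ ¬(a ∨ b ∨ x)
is never true.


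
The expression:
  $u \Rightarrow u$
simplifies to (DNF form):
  $\text{True}$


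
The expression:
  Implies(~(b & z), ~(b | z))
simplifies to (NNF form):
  (b & z) | (~b & ~z)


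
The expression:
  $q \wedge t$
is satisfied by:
  {t: True, q: True}


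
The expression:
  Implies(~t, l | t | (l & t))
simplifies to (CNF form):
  l | t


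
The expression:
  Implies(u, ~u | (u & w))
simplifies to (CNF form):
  w | ~u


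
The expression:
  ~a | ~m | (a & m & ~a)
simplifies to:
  ~a | ~m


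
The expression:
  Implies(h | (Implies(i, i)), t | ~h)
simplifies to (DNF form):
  t | ~h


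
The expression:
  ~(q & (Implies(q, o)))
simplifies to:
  ~o | ~q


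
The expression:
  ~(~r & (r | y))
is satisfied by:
  {r: True, y: False}
  {y: False, r: False}
  {y: True, r: True}


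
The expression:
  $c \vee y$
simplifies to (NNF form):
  $c \vee y$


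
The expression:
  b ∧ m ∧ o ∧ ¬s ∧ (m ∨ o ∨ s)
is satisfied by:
  {m: True, b: True, o: True, s: False}


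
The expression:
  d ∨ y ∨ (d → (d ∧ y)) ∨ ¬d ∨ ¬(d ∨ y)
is always true.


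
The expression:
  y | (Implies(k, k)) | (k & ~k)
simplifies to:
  True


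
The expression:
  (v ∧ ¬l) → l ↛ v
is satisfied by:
  {l: True, v: False}
  {v: False, l: False}
  {v: True, l: True}


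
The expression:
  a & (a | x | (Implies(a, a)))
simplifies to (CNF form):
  a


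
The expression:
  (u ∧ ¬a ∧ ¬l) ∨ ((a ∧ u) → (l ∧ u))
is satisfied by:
  {l: True, u: False, a: False}
  {u: False, a: False, l: False}
  {a: True, l: True, u: False}
  {a: True, u: False, l: False}
  {l: True, u: True, a: False}
  {u: True, l: False, a: False}
  {a: True, u: True, l: True}
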